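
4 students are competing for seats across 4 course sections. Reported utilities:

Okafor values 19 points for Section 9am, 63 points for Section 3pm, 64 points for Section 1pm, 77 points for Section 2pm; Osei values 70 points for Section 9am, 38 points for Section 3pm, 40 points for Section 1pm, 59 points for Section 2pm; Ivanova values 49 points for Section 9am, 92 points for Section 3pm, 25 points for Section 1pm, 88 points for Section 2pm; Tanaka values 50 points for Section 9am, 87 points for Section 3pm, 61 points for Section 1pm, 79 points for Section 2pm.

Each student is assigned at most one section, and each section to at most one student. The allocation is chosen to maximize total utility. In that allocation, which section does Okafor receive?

Optimal: Okafor→Section 1pm (64 points), Osei→Section 9am (70 points), Ivanova→Section 2pm (88 points), Tanaka→Section 3pm (87 points) — total 64+70+88+87 = 309 points.
Max-entry greedy (repeatedly take the single best remaining cell) gives 305 points, worse by 4.
No other one-to-one assignment exceeds 309 points.
Okafor's own top section is Section 2pm (77 points), but forcing Okafor→Section 2pm and reassigning the rest optimally gives only 300 points — worse by 9.

Okafor receives Section 1pm.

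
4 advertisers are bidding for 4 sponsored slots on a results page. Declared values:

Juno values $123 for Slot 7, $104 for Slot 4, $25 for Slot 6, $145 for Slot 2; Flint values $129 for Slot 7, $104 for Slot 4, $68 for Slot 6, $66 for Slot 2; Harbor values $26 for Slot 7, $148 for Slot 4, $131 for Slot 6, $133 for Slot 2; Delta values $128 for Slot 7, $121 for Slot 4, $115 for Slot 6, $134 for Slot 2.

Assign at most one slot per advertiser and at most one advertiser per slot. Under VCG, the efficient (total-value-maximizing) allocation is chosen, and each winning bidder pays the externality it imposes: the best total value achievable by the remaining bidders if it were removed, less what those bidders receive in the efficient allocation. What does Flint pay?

Efficient allocation: Juno→Slot 2 ($145), Flint→Slot 7 ($129), Harbor→Slot 4 ($148), Delta→Slot 6 ($115); total welfare W = $537.
Flint receives Slot 7 at value $129, so the others get W − 129 = $408.
Without Flint: best allocation of the remaining 3 bidders over all 4 slots is Juno→Slot 2 ($145), Harbor→Slot 4 ($148), Delta→Slot 7 ($128), total $421.
VCG payment = (others' best without Flint) − (others' welfare with Flint) = 421 − 408 = $13.

Flint pays $13.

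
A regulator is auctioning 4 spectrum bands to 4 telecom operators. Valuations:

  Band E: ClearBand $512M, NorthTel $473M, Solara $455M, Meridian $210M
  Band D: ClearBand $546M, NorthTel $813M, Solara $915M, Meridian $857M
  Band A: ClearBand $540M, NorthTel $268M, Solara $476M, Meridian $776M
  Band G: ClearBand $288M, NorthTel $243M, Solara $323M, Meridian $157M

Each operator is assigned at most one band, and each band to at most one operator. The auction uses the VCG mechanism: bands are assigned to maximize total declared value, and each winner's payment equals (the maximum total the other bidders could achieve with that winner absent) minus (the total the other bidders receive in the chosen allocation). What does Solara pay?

Solara pays $564M.

Efficient allocation: ClearBand→Band G ($288M), NorthTel→Band E ($473M), Solara→Band D ($915M), Meridian→Band A ($776M); total welfare W = $2452M.
Solara receives Band D at value $915M, so the others get W − 915 = $1537M.
Without Solara: best allocation of the remaining 3 bidders over all 4 bands is ClearBand→Band E ($512M), NorthTel→Band D ($813M), Meridian→Band A ($776M), total $2101M.
VCG payment = (others' best without Solara) − (others' welfare with Solara) = 2101 − 1537 = $564M.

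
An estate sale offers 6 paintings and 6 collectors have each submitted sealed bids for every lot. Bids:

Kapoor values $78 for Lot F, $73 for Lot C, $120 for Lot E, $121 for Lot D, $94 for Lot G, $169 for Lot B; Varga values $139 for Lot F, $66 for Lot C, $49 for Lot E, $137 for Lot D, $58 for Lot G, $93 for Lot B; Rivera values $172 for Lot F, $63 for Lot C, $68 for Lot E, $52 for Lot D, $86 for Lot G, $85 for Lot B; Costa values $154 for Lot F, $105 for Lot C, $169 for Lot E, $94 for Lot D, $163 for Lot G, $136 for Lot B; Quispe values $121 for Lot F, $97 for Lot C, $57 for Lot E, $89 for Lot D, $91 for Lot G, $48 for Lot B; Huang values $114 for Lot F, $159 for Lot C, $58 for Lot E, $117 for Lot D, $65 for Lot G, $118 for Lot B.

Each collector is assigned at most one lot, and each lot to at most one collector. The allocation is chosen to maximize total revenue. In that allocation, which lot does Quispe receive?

Quispe receives Lot G.

Treat this as an assignment problem: match each collector to one lot.
Optimal: Kapoor→Lot B ($169), Varga→Lot D ($137), Rivera→Lot F ($172), Costa→Lot E ($169), Quispe→Lot G ($91), Huang→Lot C ($159) — total 169+137+172+169+91+159 = $897.
Column-greedy (each lot in turn goes to its best remaining collector) gives $779, worse by 118.
Quispe's own top lot is Lot F ($121), but forcing Quispe→Lot F and reassigning the rest optimally gives only $841 — worse by 56.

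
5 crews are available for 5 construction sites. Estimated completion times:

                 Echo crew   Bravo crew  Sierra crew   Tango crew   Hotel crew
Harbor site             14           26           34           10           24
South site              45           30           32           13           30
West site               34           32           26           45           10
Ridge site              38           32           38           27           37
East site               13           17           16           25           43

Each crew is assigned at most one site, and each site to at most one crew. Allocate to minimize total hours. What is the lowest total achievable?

Treat this as an assignment problem: match each crew to one site.
Optimal: Echo crew→Harbor site (14 hours), Bravo crew→Ridge site (32 hours), Sierra crew→East site (16 hours), Tango crew→South site (13 hours), Hotel crew→West site (10 hours) — total 14+32+16+13+10 = 85 hours.
Min-entry greedy (repeatedly take the single cheapest remaining cell) gives 101 hours, worse by 16.
Next-best assignment: Echo crew→Harbor site, Bravo crew→East site, Sierra crew→Ridge site, Tango crew→South site, Hotel crew→West site = 92 hours.
Checked against all permutations: 85 hours is optimal.

Min total: 85 hours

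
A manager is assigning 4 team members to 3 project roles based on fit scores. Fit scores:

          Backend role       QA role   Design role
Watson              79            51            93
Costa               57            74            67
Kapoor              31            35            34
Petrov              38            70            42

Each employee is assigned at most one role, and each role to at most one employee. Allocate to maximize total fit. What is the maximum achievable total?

Optimal: Costa→Backend role (57 pts), Petrov→QA role (70 pts), Watson→Design role (93 pts) — total 57+70+93 = 220 pts.
Column-greedy (each role in turn goes to its best remaining employee) gives 195 pts, worse by 25.
Swapping Watson↔Costa (Watson→Backend role 79 pts, Costa→Design role 67 pts) loses 4.

Max total: 220 pts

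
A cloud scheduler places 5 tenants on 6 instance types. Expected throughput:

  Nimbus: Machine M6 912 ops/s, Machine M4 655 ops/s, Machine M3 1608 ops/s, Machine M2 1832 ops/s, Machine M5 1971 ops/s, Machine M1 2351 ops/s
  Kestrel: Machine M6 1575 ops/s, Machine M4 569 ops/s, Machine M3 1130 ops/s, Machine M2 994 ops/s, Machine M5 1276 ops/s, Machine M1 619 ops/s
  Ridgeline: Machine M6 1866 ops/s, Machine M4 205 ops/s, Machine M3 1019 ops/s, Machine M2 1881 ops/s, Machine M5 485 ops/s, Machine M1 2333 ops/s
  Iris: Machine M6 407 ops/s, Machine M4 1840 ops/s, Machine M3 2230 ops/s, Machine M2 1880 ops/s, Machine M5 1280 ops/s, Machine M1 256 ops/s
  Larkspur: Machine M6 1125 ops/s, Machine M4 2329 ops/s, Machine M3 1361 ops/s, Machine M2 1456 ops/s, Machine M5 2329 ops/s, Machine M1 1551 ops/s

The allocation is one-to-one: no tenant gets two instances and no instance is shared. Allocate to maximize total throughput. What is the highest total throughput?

Maximum total: 10438 ops/s

Optimal: Nimbus→Machine M5 (1971 ops/s), Kestrel→Machine M6 (1575 ops/s), Ridgeline→Machine M1 (2333 ops/s), Iris→Machine M3 (2230 ops/s), Larkspur→Machine M4 (2329 ops/s) — total 1971+1575+2333+2230+2329 = 10438 ops/s.
Row-greedy (each tenant in turn takes its best remaining instance) gives 10366 ops/s, worse by 72.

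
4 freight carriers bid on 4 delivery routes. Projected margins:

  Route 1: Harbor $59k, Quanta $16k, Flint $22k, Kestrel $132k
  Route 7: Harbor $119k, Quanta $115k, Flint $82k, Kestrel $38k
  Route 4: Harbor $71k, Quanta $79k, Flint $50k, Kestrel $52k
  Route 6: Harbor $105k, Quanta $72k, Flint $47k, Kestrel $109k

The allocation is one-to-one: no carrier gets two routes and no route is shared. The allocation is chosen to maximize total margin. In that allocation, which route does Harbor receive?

Optimal: Harbor→Route 6 ($105k), Quanta→Route 7 ($115k), Flint→Route 4 ($50k), Kestrel→Route 1 ($132k) — total 105+115+50+132 = $402k.
Row-greedy (each carrier in turn takes its best remaining route) gives $377k, worse by 25.
Checked against all permutations: $402k is optimal.
Harbor's own top route is Route 7 ($119k), but forcing Harbor→Route 7 and reassigning the rest optimally gives only $377k — worse by 25.

Harbor receives Route 6.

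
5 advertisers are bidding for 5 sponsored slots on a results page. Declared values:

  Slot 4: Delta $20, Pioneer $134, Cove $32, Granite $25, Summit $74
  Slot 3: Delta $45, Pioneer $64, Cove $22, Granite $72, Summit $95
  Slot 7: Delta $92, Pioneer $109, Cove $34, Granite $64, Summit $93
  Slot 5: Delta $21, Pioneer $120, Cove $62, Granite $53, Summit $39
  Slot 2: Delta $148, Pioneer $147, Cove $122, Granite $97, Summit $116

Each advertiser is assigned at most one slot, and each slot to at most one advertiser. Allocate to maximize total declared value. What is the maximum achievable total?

This is a one-to-one assignment (maximum-weight bipartite matching).
Optimal: Delta→Slot 2 ($148), Pioneer→Slot 4 ($134), Cove→Slot 5 ($62), Granite→Slot 3 ($72), Summit→Slot 7 ($93) — total 148+134+62+72+93 = $509.
Max-entry greedy (repeatedly take the single best remaining cell) gives $503, worse by 6.
Next-best assignment: Delta→Slot 2, Pioneer→Slot 4, Cove→Slot 5, Granite→Slot 7, Summit→Slot 3 = $503.
Checked against all permutations: $509 is optimal.

Max total: $509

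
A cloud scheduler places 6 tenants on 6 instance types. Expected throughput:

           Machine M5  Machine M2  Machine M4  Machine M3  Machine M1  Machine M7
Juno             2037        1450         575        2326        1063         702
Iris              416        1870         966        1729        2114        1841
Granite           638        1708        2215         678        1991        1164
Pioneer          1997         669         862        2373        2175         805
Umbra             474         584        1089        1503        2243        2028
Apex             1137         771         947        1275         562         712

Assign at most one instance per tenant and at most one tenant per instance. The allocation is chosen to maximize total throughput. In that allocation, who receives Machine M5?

Optimal: Juno→Machine M3 (2326 ops/s), Iris→Machine M2 (1870 ops/s), Granite→Machine M4 (2215 ops/s), Pioneer→Machine M1 (2175 ops/s), Umbra→Machine M7 (2028 ops/s), Apex→Machine M5 (1137 ops/s) — total 2326+1870+2215+2175+2028+1137 = 11751 ops/s.
Column-greedy (each instance in turn goes to its best remaining tenant) gives 11450 ops/s, worse by 301.
Every other assignment is strictly worse.
Apex's own top instance is Machine M3 (1275 ops/s), but forcing Apex→Machine M3 and reassigning the rest optimally gives only 11600 ops/s — worse by 151.

Apex receives Machine M5.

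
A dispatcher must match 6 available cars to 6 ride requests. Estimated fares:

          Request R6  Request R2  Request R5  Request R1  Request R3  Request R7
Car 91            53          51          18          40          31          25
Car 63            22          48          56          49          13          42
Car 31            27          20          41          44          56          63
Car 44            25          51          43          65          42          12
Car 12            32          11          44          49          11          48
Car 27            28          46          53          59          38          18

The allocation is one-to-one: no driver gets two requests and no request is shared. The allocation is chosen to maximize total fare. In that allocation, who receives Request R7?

Car 12 receives Request R7.

Optimal: Car 91→Request R6 ($53), Car 63→Request R5 ($56), Car 31→Request R3 ($56), Car 44→Request R1 ($65), Car 12→Request R7 ($48), Car 27→Request R2 ($46) — total 53+56+56+65+48+46 = $324.
Max-entry greedy (repeatedly take the single best remaining cell) gives $294, worse by 30.
Swapping Car 12↔Car 44 (Car 12→Request R1 $49, Car 44→Request R7 $12) loses 52.
Car 12's own top request is Request R1 ($49), but forcing Car 12→Request R1 and reassigning the rest optimally gives only $310 — worse by 14.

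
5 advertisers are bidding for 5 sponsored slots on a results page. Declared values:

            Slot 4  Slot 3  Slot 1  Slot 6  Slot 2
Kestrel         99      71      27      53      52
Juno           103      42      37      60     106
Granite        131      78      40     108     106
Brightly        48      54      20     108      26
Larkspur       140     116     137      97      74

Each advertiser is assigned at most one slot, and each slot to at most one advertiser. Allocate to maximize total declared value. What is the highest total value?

Max total: $553

Treat this as an assignment problem: match each advertiser to one slot.
Optimal: Kestrel→Slot 3 ($71), Juno→Slot 2 ($106), Granite→Slot 4 ($131), Brightly→Slot 6 ($108), Larkspur→Slot 1 ($137) — total 71+106+131+108+137 = $553.
Row-greedy (each advertiser in turn takes its best remaining slot) gives $504, worse by 49.
Next-best assignment: Kestrel→Slot 4, Juno→Slot 2, Granite→Slot 3, Brightly→Slot 6, Larkspur→Slot 1 = $528.
No other one-to-one assignment exceeds $553.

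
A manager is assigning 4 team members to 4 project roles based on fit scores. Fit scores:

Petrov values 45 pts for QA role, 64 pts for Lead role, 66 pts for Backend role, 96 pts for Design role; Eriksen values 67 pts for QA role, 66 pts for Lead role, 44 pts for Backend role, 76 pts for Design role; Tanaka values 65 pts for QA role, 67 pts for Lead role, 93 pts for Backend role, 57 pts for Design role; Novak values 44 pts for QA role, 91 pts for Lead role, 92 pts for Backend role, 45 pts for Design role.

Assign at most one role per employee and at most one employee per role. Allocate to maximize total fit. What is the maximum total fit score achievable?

Maximum total: 347 pts

Treat this as an assignment problem: match each employee to one role.
Optimal: Petrov→Design role (96 pts), Eriksen→QA role (67 pts), Tanaka→Backend role (93 pts), Novak→Lead role (91 pts) — total 96+67+93+91 = 347 pts.
Next-best assignment: Petrov→Design role, Eriksen→QA role, Tanaka→Lead role, Novak→Backend role = 322 pts.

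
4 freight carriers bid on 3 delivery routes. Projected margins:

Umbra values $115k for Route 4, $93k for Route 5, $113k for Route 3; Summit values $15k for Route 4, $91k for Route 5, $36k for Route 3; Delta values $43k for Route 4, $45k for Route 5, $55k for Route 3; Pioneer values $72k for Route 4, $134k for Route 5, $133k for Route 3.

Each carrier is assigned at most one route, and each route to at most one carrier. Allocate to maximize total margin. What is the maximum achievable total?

Maximum total: $339k

Optimal: Umbra→Route 4 ($115k), Summit→Route 5 ($91k), Pioneer→Route 3 ($133k) — total 115+91+133 = $339k.
Column-greedy (each route in turn goes to its best remaining carrier) gives $304k, worse by 35.
Every other assignment is strictly worse.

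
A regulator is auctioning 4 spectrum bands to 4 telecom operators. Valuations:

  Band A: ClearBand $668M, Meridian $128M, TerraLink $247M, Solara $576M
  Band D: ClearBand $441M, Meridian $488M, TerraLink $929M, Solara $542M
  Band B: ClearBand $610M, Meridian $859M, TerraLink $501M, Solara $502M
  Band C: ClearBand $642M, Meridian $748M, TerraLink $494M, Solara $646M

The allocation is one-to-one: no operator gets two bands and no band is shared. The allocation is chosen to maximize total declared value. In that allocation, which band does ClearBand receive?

This is the linear assignment problem.
Optimal: ClearBand→Band A ($668M), Meridian→Band B ($859M), TerraLink→Band D ($929M), Solara→Band C ($646M) — total 668+859+929+646 = $3102M.
Checked against all permutations: $3102M is optimal.

ClearBand receives Band A.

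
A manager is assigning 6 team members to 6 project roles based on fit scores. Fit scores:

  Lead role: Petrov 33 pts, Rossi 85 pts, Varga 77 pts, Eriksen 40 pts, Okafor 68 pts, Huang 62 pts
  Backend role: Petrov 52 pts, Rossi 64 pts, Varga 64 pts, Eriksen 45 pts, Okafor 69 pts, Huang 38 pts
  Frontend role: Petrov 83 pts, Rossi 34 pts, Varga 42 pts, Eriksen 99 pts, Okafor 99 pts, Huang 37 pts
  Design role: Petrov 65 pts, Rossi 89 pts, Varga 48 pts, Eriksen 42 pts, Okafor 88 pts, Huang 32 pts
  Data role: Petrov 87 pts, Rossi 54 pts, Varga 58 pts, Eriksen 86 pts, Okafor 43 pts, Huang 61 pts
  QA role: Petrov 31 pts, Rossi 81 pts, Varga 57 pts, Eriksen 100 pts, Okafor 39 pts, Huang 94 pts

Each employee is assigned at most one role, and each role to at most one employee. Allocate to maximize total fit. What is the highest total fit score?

Max total: 517 pts

This is the linear assignment problem.
Optimal: Petrov→Data role (87 pts), Rossi→Lead role (85 pts), Varga→Backend role (64 pts), Eriksen→Frontend role (99 pts), Okafor→Design role (88 pts), Huang→QA role (94 pts) — total 87+85+64+99+88+94 = 517 pts.
Column-greedy (each role in turn goes to its best remaining employee) gives 436 pts, worse by 81.
Next-best assignment: Petrov→Data role, Rossi→Design role, Varga→Lead role, Eriksen→Frontend role, Okafor→Backend role, Huang→QA role = 515 pts.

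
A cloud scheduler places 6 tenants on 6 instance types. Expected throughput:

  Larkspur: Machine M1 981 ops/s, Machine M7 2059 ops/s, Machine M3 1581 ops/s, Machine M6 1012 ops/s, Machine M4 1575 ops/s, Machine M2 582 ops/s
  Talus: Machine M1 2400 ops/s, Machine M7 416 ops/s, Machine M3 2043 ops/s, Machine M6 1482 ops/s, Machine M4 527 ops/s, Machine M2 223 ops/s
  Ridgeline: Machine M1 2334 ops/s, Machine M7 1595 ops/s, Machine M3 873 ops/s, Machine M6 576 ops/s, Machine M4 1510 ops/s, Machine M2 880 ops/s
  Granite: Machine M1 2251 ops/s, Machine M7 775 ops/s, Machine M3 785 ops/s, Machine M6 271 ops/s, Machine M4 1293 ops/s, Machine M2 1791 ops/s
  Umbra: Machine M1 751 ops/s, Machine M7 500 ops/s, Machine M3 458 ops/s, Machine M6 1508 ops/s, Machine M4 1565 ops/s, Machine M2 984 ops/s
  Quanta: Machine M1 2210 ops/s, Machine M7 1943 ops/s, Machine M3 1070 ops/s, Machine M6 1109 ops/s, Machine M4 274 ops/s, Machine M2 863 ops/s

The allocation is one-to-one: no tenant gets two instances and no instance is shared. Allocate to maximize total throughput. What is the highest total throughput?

This is a one-to-one assignment (maximum-weight bipartite matching).
Optimal: Larkspur→Machine M4 (1575 ops/s), Talus→Machine M3 (2043 ops/s), Ridgeline→Machine M1 (2334 ops/s), Granite→Machine M2 (1791 ops/s), Umbra→Machine M6 (1508 ops/s), Quanta→Machine M7 (1943 ops/s) — total 1575+2043+2334+1791+1508+1943 = 11194 ops/s.
Max-entry greedy (repeatedly take the single best remaining cell) gives 9797 ops/s, worse by 1397.
Next-best assignment: Larkspur→Machine M7, Talus→Machine M3, Ridgeline→Machine M4, Granite→Machine M2, Umbra→Machine M6, Quanta→Machine M1 = 11121 ops/s.

Max total: 11194 ops/s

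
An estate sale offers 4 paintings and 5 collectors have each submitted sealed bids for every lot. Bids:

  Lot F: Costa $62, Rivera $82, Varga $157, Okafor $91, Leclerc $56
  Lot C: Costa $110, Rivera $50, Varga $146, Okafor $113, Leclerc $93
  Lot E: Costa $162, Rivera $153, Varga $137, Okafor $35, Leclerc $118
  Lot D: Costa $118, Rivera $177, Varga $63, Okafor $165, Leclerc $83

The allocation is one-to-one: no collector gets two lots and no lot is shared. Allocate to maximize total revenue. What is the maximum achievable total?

Optimal: Varga→Lot F ($157), Okafor→Lot C ($113), Costa→Lot E ($162), Rivera→Lot D ($177) — total 157+113+162+177 = $609.

Max total: $609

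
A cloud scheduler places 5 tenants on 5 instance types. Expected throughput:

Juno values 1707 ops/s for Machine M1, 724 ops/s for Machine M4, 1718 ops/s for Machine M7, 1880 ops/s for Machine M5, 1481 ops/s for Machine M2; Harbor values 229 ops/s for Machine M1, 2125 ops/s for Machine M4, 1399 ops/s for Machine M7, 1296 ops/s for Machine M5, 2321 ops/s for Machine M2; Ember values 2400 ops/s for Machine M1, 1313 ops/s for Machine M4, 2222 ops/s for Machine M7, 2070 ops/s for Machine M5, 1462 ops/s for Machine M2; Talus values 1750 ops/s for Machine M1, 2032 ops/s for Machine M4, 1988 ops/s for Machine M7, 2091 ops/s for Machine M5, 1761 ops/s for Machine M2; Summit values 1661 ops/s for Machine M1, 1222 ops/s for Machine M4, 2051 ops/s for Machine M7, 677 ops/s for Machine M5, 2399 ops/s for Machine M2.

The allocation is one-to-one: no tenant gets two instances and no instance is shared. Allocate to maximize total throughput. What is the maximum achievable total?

Optimal: Juno→Machine M5 (1880 ops/s), Harbor→Machine M4 (2125 ops/s), Ember→Machine M1 (2400 ops/s), Talus→Machine M7 (1988 ops/s), Summit→Machine M2 (2399 ops/s) — total 1880+2125+2400+1988+2399 = 10792 ops/s.
Max-entry greedy (repeatedly take the single best remaining cell) gives 10733 ops/s, worse by 59.
Next-best assignment: Juno→Machine M7, Harbor→Machine M4, Ember→Machine M1, Talus→Machine M5, Summit→Machine M2 = 10733 ops/s.
Every other assignment is strictly worse.

Maximum total: 10792 ops/s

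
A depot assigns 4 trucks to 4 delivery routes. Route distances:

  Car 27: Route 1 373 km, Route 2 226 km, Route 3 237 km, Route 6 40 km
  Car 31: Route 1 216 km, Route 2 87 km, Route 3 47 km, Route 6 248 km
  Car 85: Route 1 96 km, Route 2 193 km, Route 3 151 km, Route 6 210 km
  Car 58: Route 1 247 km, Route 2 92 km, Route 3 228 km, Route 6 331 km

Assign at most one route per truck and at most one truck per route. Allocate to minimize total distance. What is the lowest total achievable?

Min total: 275 km

Optimal: Car 27→Route 6 (40 km), Car 31→Route 3 (47 km), Car 85→Route 1 (96 km), Car 58→Route 2 (92 km) — total 40+47+96+92 = 275 km.
Column-greedy (each route in turn goes to its cheapest remaining truck) gives 451 km, worse by 176.
Every other assignment is strictly worse.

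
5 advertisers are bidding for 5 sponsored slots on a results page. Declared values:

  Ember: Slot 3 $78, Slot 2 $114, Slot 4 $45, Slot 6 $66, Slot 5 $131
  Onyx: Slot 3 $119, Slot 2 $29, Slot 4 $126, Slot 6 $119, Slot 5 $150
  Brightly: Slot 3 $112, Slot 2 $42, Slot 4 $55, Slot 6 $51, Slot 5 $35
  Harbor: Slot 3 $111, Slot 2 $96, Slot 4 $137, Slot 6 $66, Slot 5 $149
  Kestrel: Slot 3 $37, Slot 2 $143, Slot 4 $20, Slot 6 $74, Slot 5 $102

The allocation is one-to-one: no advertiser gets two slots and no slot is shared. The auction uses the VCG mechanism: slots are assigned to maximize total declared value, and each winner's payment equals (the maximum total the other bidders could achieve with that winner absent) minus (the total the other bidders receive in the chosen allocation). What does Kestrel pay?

Kestrel pays $14.

Efficient allocation: Ember→Slot 5 ($131), Onyx→Slot 6 ($119), Brightly→Slot 3 ($112), Harbor→Slot 4 ($137), Kestrel→Slot 2 ($143); total welfare W = $642.
Kestrel receives Slot 2 at value $143, so the others get W − 143 = $499.
Without Kestrel: best allocation of the remaining 4 bidders over all 5 slots is Ember→Slot 2 ($114), Onyx→Slot 5 ($150), Brightly→Slot 3 ($112), Harbor→Slot 4 ($137), total $513.
VCG payment = (others' best without Kestrel) − (others' welfare with Kestrel) = 513 − 499 = $14.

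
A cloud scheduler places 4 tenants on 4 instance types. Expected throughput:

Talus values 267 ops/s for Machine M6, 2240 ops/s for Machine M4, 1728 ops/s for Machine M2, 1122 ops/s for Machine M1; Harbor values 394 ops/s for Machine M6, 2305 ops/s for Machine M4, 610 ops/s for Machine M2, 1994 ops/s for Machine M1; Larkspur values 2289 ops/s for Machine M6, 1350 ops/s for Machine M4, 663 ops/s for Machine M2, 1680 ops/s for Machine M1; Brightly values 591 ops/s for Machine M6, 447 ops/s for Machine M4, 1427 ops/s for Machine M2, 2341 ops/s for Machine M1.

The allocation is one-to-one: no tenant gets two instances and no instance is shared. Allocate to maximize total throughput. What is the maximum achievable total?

Maximum total: 8663 ops/s

Optimal: Talus→Machine M2 (1728 ops/s), Harbor→Machine M4 (2305 ops/s), Larkspur→Machine M6 (2289 ops/s), Brightly→Machine M1 (2341 ops/s) — total 1728+2305+2289+2341 = 8663 ops/s.
Row-greedy (each tenant in turn takes its best remaining instance) gives 7950 ops/s, worse by 713.
No other one-to-one assignment exceeds 8663 ops/s.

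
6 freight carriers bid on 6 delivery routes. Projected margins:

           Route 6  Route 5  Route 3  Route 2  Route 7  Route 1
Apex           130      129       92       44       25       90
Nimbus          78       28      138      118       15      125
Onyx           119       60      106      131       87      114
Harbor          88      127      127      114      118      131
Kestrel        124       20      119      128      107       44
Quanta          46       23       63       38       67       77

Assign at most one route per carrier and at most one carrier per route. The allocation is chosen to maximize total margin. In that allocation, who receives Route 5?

This is a one-to-one assignment (maximum-weight bipartite matching).
Optimal: Apex→Route 5 ($129k), Nimbus→Route 3 ($138k), Onyx→Route 2 ($131k), Harbor→Route 1 ($131k), Kestrel→Route 6 ($124k), Quanta→Route 7 ($67k) — total 129+138+131+131+124+67 = $720k.
Apex's own top route is Route 6 ($130k), but forcing Apex→Route 6 and reassigning the rest optimally gives only $710k — worse by 10.

Apex receives Route 5.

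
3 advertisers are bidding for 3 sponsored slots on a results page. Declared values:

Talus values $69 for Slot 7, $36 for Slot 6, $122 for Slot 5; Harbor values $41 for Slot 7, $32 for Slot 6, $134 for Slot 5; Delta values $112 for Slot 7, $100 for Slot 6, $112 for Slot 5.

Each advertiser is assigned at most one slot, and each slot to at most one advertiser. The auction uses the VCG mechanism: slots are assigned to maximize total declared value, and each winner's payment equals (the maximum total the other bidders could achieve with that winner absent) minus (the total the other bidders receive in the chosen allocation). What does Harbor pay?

Efficient allocation: Talus→Slot 7 ($69), Harbor→Slot 5 ($134), Delta→Slot 6 ($100); total welfare W = $303.
Harbor receives Slot 5 at value $134, so the others get W − 134 = $169.
Without Harbor: best allocation of the remaining 2 bidders over all 3 slots is Talus→Slot 5 ($122), Delta→Slot 7 ($112), total $234.
VCG payment = (others' best without Harbor) − (others' welfare with Harbor) = 234 − 169 = $65.

Harbor pays $65.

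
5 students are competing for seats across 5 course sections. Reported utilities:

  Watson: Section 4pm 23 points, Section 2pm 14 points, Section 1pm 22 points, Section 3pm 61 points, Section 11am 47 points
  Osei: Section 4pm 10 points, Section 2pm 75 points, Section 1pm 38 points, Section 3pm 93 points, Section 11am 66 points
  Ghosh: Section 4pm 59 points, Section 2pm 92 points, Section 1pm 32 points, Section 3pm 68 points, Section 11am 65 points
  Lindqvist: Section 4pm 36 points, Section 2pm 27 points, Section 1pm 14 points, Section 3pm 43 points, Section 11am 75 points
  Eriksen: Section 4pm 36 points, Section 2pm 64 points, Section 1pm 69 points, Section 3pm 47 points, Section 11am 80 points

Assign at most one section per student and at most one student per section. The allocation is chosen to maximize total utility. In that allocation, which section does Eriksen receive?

Eriksen receives Section 1pm.

Optimal: Watson→Section 4pm (23 points), Osei→Section 3pm (93 points), Ghosh→Section 2pm (92 points), Lindqvist→Section 11am (75 points), Eriksen→Section 1pm (69 points) — total 23+93+92+75+69 = 352 points.
Row-greedy (each student in turn takes its best remaining section) gives 306 points, worse by 46.
Next-best assignment: Watson→Section 3pm, Osei→Section 2pm, Ghosh→Section 4pm, Lindqvist→Section 11am, Eriksen→Section 1pm = 339 points.
Eriksen's own top section is Section 11am (80 points), but forcing Eriksen→Section 11am and reassigning the rest optimally gives only 323 points — worse by 29.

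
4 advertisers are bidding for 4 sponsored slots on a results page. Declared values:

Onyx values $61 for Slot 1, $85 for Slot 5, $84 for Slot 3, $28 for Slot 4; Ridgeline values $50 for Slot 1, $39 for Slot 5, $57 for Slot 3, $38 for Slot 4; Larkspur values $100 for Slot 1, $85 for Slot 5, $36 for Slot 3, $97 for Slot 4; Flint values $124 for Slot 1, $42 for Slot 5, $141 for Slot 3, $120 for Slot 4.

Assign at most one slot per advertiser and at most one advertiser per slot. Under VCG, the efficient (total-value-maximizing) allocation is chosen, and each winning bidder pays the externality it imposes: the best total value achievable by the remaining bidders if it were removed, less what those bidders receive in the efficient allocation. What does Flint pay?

Efficient allocation: Onyx→Slot 5 ($85), Ridgeline→Slot 1 ($50), Larkspur→Slot 4 ($97), Flint→Slot 3 ($141); total welfare W = $373.
Flint receives Slot 3 at value $141, so the others get W − 141 = $232.
Without Flint: best allocation of the remaining 3 bidders over all 4 slots is Onyx→Slot 5 ($85), Ridgeline→Slot 3 ($57), Larkspur→Slot 1 ($100), total $242.
VCG payment = (others' best without Flint) − (others' welfare with Flint) = 242 − 232 = $10.

Flint pays $10.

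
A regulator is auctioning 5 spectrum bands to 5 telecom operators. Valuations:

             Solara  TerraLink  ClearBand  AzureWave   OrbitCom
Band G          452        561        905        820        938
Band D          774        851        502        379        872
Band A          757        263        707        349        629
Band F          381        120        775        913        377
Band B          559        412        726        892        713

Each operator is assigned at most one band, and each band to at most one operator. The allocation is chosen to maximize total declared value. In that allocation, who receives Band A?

Optimal: Solara→Band A ($757M), TerraLink→Band D ($851M), ClearBand→Band F ($775M), AzureWave→Band B ($892M), OrbitCom→Band G ($938M) — total 757+851+775+892+938 = $4213M.
Solara's own top band is Band D ($774M), but forcing Solara→Band D and reassigning the rest optimally gives only $3744M — worse by 469.

Solara receives Band A.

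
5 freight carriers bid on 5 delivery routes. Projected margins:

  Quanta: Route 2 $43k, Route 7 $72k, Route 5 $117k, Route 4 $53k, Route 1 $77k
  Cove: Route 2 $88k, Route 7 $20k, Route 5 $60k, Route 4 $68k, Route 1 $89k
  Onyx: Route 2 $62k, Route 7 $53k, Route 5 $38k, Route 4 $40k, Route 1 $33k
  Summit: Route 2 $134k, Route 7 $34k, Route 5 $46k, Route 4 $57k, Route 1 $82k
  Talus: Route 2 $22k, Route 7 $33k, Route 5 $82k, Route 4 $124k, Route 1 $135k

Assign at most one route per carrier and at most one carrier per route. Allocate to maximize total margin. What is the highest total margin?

Max total: $517k

Optimal: Quanta→Route 5 ($117k), Cove→Route 1 ($89k), Onyx→Route 7 ($53k), Summit→Route 2 ($134k), Talus→Route 4 ($124k) — total 117+89+53+134+124 = $517k.
Max-entry greedy (repeatedly take the single best remaining cell) gives $507k, worse by 10.
Checked against all permutations: $517k is optimal.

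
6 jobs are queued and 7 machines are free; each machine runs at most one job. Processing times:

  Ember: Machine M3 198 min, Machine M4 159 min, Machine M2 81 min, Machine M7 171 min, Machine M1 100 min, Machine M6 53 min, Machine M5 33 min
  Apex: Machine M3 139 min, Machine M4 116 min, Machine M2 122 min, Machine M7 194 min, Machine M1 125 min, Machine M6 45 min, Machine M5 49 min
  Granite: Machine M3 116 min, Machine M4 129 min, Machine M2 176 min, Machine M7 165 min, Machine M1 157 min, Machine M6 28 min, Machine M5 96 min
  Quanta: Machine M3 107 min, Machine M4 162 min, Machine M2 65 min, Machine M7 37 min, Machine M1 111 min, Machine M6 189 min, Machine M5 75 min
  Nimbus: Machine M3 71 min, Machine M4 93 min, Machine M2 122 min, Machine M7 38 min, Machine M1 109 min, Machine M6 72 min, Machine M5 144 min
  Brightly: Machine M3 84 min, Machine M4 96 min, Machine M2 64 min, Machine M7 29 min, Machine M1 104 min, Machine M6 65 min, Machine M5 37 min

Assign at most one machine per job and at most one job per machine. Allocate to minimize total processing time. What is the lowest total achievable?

Min total: 342 min

Optimal: Ember→Machine M1 (100 min), Apex→Machine M5 (49 min), Granite→Machine M6 (28 min), Quanta→Machine M2 (65 min), Nimbus→Machine M3 (71 min), Brightly→Machine M7 (29 min) — total 100+49+28+65+71+29 = 342 min.
Row-greedy (each job in turn takes its cheapest remaining machine) gives 388 min, worse by 46.
Checked against all permutations: 342 min is optimal.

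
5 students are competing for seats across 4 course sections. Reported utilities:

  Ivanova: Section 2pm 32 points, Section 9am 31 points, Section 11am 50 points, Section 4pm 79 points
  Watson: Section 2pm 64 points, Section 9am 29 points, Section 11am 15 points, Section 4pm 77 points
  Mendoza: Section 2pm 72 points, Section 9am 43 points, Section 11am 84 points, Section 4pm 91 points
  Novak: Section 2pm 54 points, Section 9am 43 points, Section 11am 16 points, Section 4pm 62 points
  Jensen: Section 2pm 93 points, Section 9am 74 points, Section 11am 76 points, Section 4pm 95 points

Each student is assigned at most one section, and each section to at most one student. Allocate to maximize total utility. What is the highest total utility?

Maximum total: 301 points

Treat this as an assignment problem: match each student to one section.
Optimal: Watson→Section 2pm (64 points), Jensen→Section 9am (74 points), Mendoza→Section 11am (84 points), Ivanova→Section 4pm (79 points) — total 64+74+84+79 = 301 points.
Checked against all permutations: 301 points is optimal.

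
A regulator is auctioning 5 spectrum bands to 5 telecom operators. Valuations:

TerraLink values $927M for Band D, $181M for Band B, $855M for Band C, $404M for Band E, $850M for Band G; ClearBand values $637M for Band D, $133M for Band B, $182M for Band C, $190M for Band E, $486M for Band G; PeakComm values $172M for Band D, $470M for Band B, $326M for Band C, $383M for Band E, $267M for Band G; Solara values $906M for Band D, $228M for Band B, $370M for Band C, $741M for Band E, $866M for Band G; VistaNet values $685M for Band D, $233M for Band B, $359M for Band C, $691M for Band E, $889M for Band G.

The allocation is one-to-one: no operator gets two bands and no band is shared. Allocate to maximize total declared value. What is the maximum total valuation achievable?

Treat this as an assignment problem: match each operator to one band.
Optimal: TerraLink→Band C ($855M), ClearBand→Band D ($637M), PeakComm→Band B ($470M), Solara→Band E ($741M), VistaNet→Band G ($889M) — total 855+637+470+741+889 = $3592M.
Next-best assignment: TerraLink→Band C, ClearBand→Band D, PeakComm→Band B, Solara→Band G, VistaNet→Band E = $3519M.
Swapping PeakComm↔Solara (PeakComm→Band E $383M, Solara→Band B $228M) loses 600.
Checked against all permutations: $3592M is optimal.

Max total: $3592M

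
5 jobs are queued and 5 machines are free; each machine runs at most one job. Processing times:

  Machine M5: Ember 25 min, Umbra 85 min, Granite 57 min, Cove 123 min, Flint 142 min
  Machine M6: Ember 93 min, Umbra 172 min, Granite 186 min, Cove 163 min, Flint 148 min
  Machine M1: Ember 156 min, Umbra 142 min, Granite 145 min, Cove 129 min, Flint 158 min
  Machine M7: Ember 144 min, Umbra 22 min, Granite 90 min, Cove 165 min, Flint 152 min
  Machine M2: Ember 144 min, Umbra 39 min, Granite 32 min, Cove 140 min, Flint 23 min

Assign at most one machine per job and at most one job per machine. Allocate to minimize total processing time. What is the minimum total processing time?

Optimal: Ember→Machine M6 (93 min), Umbra→Machine M7 (22 min), Granite→Machine M5 (57 min), Cove→Machine M1 (129 min), Flint→Machine M2 (23 min) — total 93+22+57+129+23 = 324 min.
Column-greedy (each machine in turn goes to its cheapest remaining job) gives 356 min, worse by 32.
Next-best assignment: Ember→Machine M5, Umbra→Machine M7, Granite→Machine M2, Cove→Machine M1, Flint→Machine M6 = 356 min.

Min total: 324 min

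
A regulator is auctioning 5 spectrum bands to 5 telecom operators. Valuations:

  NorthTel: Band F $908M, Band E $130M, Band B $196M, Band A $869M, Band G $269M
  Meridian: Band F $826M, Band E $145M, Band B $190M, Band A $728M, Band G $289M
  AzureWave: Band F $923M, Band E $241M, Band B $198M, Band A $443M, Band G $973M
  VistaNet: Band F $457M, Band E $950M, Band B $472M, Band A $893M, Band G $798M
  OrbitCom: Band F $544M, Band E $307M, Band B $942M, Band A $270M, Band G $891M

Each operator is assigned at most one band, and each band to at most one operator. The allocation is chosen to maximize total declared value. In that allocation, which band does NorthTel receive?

This is the linear assignment problem.
Optimal: NorthTel→Band A ($869M), Meridian→Band F ($826M), AzureWave→Band G ($973M), VistaNet→Band E ($950M), OrbitCom→Band B ($942M) — total 869+826+973+950+942 = $4560M.
Next-best assignment: NorthTel→Band F, Meridian→Band A, AzureWave→Band G, VistaNet→Band E, OrbitCom→Band B = $4501M.
Swapping NorthTel↔OrbitCom (NorthTel→Band B $196M, OrbitCom→Band A $270M) loses 1345.
NorthTel's own top band is Band F ($908M), but forcing NorthTel→Band F and reassigning the rest optimally gives only $4501M — worse by 59.

NorthTel receives Band A.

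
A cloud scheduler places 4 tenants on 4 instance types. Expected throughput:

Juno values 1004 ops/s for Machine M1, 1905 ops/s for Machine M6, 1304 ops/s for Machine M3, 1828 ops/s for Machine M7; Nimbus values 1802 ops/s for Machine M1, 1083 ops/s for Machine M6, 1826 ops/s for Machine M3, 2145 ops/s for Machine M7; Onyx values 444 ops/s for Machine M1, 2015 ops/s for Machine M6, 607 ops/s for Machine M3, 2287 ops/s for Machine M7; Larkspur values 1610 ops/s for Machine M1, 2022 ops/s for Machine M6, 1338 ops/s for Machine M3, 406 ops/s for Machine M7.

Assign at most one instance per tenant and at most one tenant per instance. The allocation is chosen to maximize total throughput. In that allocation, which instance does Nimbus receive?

Nimbus receives Machine M3.

Treat this as an assignment problem: match each tenant to one instance.
Optimal: Juno→Machine M6 (1905 ops/s), Nimbus→Machine M3 (1826 ops/s), Onyx→Machine M7 (2287 ops/s), Larkspur→Machine M1 (1610 ops/s) — total 1905+1826+2287+1610 = 7628 ops/s.
Column-greedy (each instance in turn goes to its best remaining tenant) gives 7415 ops/s, worse by 213.
Swapping Juno↔Onyx (Juno→Machine M7 1828 ops/s, Onyx→Machine M6 2015 ops/s) loses 349.
Checked against all permutations: 7628 ops/s is optimal.
Nimbus's own top instance is Machine M7 (2145 ops/s), but forcing Nimbus→Machine M7 and reassigning the rest optimally gives only 7074 ops/s — worse by 554.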